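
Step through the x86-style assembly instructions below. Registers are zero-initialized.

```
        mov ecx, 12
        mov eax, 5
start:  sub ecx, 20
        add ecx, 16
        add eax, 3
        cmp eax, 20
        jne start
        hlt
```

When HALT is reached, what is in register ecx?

after mov ecx, 12: ecx=12
after mov eax, 5: eax=5
after sub ecx, 20: ecx=12-20=-8
after add ecx, 16: ecx=(-8)+16=8
after add eax, 3: eax=5+3=8
cmp eax, 20  (cmp 8,20)
jne start: taken
after sub ecx, 20: ecx=8-20=-12
after add ecx, 16: ecx=(-12)+16=4
after add eax, 3: eax=8+3=11
cmp eax, 20  (cmp 11,20)
jne start: taken
after sub ecx, 20: ecx=4-20=-16
after add ecx, 16: ecx=(-16)+16=0
after add eax, 3: eax=11+3=14
cmp eax, 20  (cmp 14,20)
jne start: taken
after sub ecx, 20: ecx=0-20=-20
after add ecx, 16: ecx=(-20)+16=-4
after add eax, 3: eax=14+3=17
cmp eax, 20  (cmp 17,20)
jne start: taken
after sub ecx, 20: ecx=(-4)-20=-24
after add ecx, 16: ecx=(-24)+16=-8
after add eax, 3: eax=17+3=20
cmp eax, 20  (cmp 20,20)
jne start: not taken
halt.

-8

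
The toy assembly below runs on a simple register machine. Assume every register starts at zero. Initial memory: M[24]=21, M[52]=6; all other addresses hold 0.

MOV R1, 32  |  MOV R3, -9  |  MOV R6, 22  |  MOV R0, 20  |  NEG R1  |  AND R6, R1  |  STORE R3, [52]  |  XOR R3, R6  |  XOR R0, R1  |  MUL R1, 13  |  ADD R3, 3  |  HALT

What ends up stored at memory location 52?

MOV R1, 32 → R1=32
MOV R3, -9 → R3=-9
MOV R6, 22 → R6=22
MOV R0, 20 → R0=20
NEG R1 → R1=-(32)=-32
AND R6, R1 → R6=22&(-32)=0
STORE R3, [52] → M[52]=-9
XOR R3, R6 → R3=(-9)^0=-9
XOR R0, R1 → R0=20^(-32)=-12
MUL R1, 13 → R1=(-32)*13=-416
ADD R3, 3 → R3=(-9)+3=-6
halt.

-9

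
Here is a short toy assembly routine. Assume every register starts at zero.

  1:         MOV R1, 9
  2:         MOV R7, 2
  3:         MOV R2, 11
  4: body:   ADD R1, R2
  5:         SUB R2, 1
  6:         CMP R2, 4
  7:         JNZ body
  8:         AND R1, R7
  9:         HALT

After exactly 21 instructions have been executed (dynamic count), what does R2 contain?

MOV R1, 9 → R1=9
MOV R7, 2 → R7=2
MOV R2, 11 → R2=11
ADD R1, R2 → R1=9+11=20
SUB R2, 1 → R2=11-1=10
CMP R2, 4  (cmp 10,4)
JNZ body: taken
ADD R1, R2 → R1=20+10=30
SUB R2, 1 → R2=10-1=9
CMP R2, 4  (cmp 9,4)
JNZ body: taken
ADD R1, R2 → R1=30+9=39
SUB R2, 1 → R2=9-1=8
CMP R2, 4  (cmp 8,4)
JNZ body: taken
ADD R1, R2 → R1=39+8=47
SUB R2, 1 → R2=8-1=7
CMP R2, 4  (cmp 7,4)
JNZ body: taken
ADD R1, R2 → R1=47+7=54
SUB R2, 1 → R2=7-1=6
After step 21: R2 = 6.

6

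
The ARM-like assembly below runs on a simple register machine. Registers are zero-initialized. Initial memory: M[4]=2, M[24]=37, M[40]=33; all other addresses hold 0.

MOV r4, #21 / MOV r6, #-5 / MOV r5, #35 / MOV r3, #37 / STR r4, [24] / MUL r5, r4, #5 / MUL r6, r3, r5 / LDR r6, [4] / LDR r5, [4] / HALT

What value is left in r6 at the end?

2

after MOV r4, #21: r4=21
after MOV r6, #-5: r6=-5
after MOV r5, #35: r5=35
after MOV r3, #37: r3=37
STR r4, [24] → M[24]=21
after MUL r5, r4, #5: r5=21*5=105
after MUL r6, r3, r5: r6=37*105=3885
after LDR r6, [4]: r6=M[4]=2
after LDR r5, [4]: r5=M[4]=2
halt.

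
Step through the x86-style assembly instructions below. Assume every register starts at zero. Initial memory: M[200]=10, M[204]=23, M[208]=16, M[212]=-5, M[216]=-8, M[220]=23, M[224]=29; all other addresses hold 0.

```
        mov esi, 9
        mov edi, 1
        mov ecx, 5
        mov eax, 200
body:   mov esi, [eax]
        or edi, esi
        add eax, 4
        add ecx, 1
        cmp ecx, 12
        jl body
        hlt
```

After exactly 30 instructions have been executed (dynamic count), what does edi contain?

mov esi, 9 → esi=9
mov edi, 1 → edi=1
mov ecx, 5 → ecx=5
mov eax, 200 → eax=200
mov esi, [eax] → esi=M[200]=10
or edi, esi → edi=1|10=11
add eax, 4 → eax=200+4=204
add ecx, 1 → ecx=5+1=6
cmp ecx, 12  (cmp 6,12)
jl body: taken
mov esi, [eax] → esi=M[204]=23
or edi, esi → edi=11|23=31
add eax, 4 → eax=204+4=208
add ecx, 1 → ecx=6+1=7
cmp ecx, 12  (cmp 7,12)
jl body: taken
mov esi, [eax] → esi=M[208]=16
or edi, esi → edi=31|16=31
add eax, 4 → eax=208+4=212
add ecx, 1 → ecx=7+1=8
cmp ecx, 12  (cmp 8,12)
jl body: taken
mov esi, [eax] → esi=M[212]=-5
or edi, esi → edi=31|(-5)=-1
add eax, 4 → eax=212+4=216
add ecx, 1 → ecx=8+1=9
cmp ecx, 12  (cmp 9,12)
jl body: taken
mov esi, [eax] → esi=M[216]=-8
or edi, esi → edi=(-1)|(-8)=-1
After step 30: edi = -1.

-1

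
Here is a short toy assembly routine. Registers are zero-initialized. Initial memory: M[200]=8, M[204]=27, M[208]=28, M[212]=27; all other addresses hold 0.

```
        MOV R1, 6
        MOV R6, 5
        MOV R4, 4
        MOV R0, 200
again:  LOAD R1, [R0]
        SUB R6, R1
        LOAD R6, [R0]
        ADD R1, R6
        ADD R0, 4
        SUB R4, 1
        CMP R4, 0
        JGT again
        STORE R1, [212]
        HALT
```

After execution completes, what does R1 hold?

R1=6
R6=5
R4=4
R0=200
R1=M[200]=8
R6=5-8=-3
R6=M[200]=8
R1=8+8=16
R0=200+4=204
R4=4-1=3
CMP R4, 0  (cmp 3,0)
JGT again: taken
R1=M[204]=27
R6=8-27=-19
R6=M[204]=27
R1=27+27=54
R0=204+4=208
R4=3-1=2
CMP R4, 0  (cmp 2,0)
JGT again: taken
R1=M[208]=28
R6=27-28=-1
R6=M[208]=28
R1=28+28=56
R0=208+4=212
R4=2-1=1
CMP R4, 0  (cmp 1,0)
JGT again: taken
R1=M[212]=27
R6=28-27=1
R6=M[212]=27
R1=27+27=54
R0=212+4=216
R4=1-1=0
CMP R4, 0  (cmp 0,0)
JGT again: not taken
STORE R1, [212] → M[212]=54
halt.

54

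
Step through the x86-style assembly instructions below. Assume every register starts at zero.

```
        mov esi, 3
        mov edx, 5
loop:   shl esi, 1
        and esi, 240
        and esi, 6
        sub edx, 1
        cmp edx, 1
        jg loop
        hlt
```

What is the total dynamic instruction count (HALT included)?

27

after mov esi, 3: esi=3
after mov edx, 5: edx=5
after shl esi, 1: esi=3<<1=6
after and esi, 240: esi=6&240=0
after and esi, 6: esi=0&6=0
after sub edx, 1: edx=5-1=4
cmp edx, 1  (cmp 4,1)
jg loop: taken
after shl esi, 1: esi=0<<1=0
after and esi, 240: esi=0&240=0
after and esi, 6: esi=0&6=0
after sub edx, 1: edx=4-1=3
cmp edx, 1  (cmp 3,1)
jg loop: taken
after shl esi, 1: esi=0<<1=0
after and esi, 240: esi=0&240=0
after and esi, 6: esi=0&6=0
after sub edx, 1: edx=3-1=2
cmp edx, 1  (cmp 2,1)
jg loop: taken
after shl esi, 1: esi=0<<1=0
after and esi, 240: esi=0&240=0
after and esi, 6: esi=0&6=0
after sub edx, 1: edx=2-1=1
cmp edx, 1  (cmp 1,1)
jg loop: not taken
halt.
Total executed instructions: 27.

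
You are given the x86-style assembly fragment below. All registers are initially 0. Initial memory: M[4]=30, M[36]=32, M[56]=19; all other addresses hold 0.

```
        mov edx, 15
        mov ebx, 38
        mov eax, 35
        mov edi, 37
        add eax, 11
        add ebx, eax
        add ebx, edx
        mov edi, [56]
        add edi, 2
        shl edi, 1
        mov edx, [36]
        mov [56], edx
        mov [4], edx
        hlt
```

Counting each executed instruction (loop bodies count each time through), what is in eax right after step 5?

46

after mov edx, 15: edx=15
after mov ebx, 38: ebx=38
after mov eax, 35: eax=35
after mov edi, 37: edi=37
after add eax, 11: eax=35+11=46
After step 5: eax = 46.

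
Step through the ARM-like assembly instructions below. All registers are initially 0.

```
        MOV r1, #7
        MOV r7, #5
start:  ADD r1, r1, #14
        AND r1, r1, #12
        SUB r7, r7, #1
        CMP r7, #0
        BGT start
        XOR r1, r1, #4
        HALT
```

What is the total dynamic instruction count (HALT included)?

29

r1=7
r7=5
r1=7+14=21
r1=21&12=4
r7=5-1=4
CMP r7, #0  (cmp 4,0)
BGT start: taken
r1=4+14=18
r1=18&12=0
r7=4-1=3
CMP r7, #0  (cmp 3,0)
BGT start: taken
r1=0+14=14
r1=14&12=12
r7=3-1=2
CMP r7, #0  (cmp 2,0)
BGT start: taken
r1=12+14=26
r1=26&12=8
r7=2-1=1
CMP r7, #0  (cmp 1,0)
BGT start: taken
r1=8+14=22
r1=22&12=4
r7=1-1=0
CMP r7, #0  (cmp 0,0)
BGT start: not taken
r1=4^4=0
halt.
Total executed instructions: 29.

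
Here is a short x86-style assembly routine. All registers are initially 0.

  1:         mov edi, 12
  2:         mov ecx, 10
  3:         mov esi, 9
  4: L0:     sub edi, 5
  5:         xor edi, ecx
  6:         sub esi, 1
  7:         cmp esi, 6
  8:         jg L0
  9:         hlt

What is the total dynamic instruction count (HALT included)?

after mov edi, 12: edi=12
after mov ecx, 10: ecx=10
after mov esi, 9: esi=9
after sub edi, 5: edi=12-5=7
after xor edi, ecx: edi=7^10=13
after sub esi, 1: esi=9-1=8
cmp esi, 6  (cmp 8,6)
jg L0: taken
after sub edi, 5: edi=13-5=8
after xor edi, ecx: edi=8^10=2
after sub esi, 1: esi=8-1=7
cmp esi, 6  (cmp 7,6)
jg L0: taken
after sub edi, 5: edi=2-5=-3
after xor edi, ecx: edi=(-3)^10=-9
after sub esi, 1: esi=7-1=6
cmp esi, 6  (cmp 6,6)
jg L0: not taken
halt.
Total executed instructions: 19.

19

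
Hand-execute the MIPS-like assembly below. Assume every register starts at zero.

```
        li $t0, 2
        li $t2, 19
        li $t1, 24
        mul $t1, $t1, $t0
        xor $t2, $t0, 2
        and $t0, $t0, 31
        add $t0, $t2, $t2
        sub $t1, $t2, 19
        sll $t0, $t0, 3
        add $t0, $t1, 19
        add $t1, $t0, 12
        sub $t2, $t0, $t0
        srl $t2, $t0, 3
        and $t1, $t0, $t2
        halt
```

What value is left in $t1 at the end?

li $t0, 2 → $t0=2
li $t2, 19 → $t2=19
li $t1, 24 → $t1=24
mul $t1, $t1, $t0 → $t1=24*2=48
xor $t2, $t0, 2 → $t2=2^2=0
and $t0, $t0, 31 → $t0=2&31=2
add $t0, $t2, $t2 → $t0=0+0=0
sub $t1, $t2, 19 → $t1=0-19=-19
sll $t0, $t0, 3 → $t0=0<<3=0
add $t0, $t1, 19 → $t0=(-19)+19=0
add $t1, $t0, 12 → $t1=0+12=12
sub $t2, $t0, $t0 → $t2=0-0=0
srl $t2, $t0, 3 → $t2=0>>3=0
and $t1, $t0, $t2 → $t1=0&0=0
halt.

0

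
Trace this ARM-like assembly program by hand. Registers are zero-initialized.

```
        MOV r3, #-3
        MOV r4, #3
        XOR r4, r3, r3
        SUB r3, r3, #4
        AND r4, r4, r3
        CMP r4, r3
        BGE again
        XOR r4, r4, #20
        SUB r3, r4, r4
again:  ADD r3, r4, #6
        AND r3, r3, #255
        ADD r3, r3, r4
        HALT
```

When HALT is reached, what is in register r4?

0

r3=-3
r4=3
r4=(-3)^(-3)=0
r3=(-3)-4=-7
r4=0&(-7)=0
CMP r4, r3  (cmp 0,-7)
BGE again: taken
r3=0+6=6
r3=6&255=6
r3=6+0=6
halt.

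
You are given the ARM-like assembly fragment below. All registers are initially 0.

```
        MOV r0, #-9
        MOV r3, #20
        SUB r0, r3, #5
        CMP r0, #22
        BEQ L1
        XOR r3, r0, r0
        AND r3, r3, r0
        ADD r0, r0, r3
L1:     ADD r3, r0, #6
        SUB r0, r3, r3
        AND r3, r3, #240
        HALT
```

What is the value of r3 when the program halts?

r0=-9
r3=20
r0=20-5=15
CMP r0, #22  (cmp 15,22)
BEQ L1: not taken
r3=15^15=0
r3=0&15=0
r0=15+0=15
r3=15+6=21
r0=21-21=0
r3=21&240=16
halt.

16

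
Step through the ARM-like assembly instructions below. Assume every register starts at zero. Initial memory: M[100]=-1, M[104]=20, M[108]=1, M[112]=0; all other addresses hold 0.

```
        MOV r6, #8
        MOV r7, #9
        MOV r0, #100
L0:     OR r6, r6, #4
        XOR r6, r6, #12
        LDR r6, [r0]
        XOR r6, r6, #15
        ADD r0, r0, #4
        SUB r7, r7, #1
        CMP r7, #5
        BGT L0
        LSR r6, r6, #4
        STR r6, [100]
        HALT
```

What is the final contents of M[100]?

r6=8
r7=9
r0=100
r6=8|4=12
r6=12^12=0
r6=M[100]=-1
r6=(-1)^15=-16
r0=100+4=104
r7=9-1=8
CMP r7, #5  (cmp 8,5)
BGT L0: taken
r6=(-16)|4=-12
r6=(-12)^12=-8
r6=M[104]=20
r6=20^15=27
r0=104+4=108
r7=8-1=7
CMP r7, #5  (cmp 7,5)
BGT L0: taken
r6=27|4=31
r6=31^12=19
r6=M[108]=1
r6=1^15=14
r0=108+4=112
r7=7-1=6
CMP r7, #5  (cmp 6,5)
BGT L0: taken
r6=14|4=14
r6=14^12=2
r6=M[112]=0
r6=0^15=15
r0=112+4=116
r7=6-1=5
CMP r7, #5  (cmp 5,5)
BGT L0: not taken
r6=15>>4=0
STR r6, [100] → M[100]=0
halt.

0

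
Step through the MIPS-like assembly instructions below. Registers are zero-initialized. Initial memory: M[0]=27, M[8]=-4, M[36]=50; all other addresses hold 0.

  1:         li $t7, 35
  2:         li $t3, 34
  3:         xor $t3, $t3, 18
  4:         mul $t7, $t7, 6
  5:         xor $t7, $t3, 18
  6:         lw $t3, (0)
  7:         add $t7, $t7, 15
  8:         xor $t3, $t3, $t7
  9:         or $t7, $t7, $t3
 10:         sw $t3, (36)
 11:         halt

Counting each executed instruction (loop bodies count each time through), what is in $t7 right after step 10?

after li $t7, 35: $t7=35
after li $t3, 34: $t3=34
after xor $t3, $t3, 18: $t3=34^18=48
after mul $t7, $t7, 6: $t7=35*6=210
after xor $t7, $t3, 18: $t7=48^18=34
after lw $t3, (0): $t3=M[0]=27
after add $t7, $t7, 15: $t7=34+15=49
after xor $t3, $t3, $t7: $t3=27^49=42
after or $t7, $t7, $t3: $t7=49|42=59
sw $t3, (36) → M[36]=42
After step 10: $t7 = 59.

59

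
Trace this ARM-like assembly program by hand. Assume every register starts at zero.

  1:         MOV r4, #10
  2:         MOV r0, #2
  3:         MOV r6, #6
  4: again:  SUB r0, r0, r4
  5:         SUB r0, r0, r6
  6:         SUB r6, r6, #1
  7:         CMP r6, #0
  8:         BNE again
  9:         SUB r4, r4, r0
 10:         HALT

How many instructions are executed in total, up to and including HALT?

after MOV r4, #10: r4=10
after MOV r0, #2: r0=2
after MOV r6, #6: r6=6
after SUB r0, r0, r4: r0=2-10=-8
after SUB r0, r0, r6: r0=(-8)-6=-14
after SUB r6, r6, #1: r6=6-1=5
CMP r6, #0  (cmp 5,0)
BNE again: taken
after SUB r0, r0, r4: r0=(-14)-10=-24
after SUB r0, r0, r6: r0=(-24)-5=-29
after SUB r6, r6, #1: r6=5-1=4
CMP r6, #0  (cmp 4,0)
BNE again: taken
after SUB r0, r0, r4: r0=(-29)-10=-39
after SUB r0, r0, r6: r0=(-39)-4=-43
after SUB r6, r6, #1: r6=4-1=3
CMP r6, #0  (cmp 3,0)
BNE again: taken
after SUB r0, r0, r4: r0=(-43)-10=-53
after SUB r0, r0, r6: r0=(-53)-3=-56
after SUB r6, r6, #1: r6=3-1=2
CMP r6, #0  (cmp 2,0)
BNE again: taken
after SUB r0, r0, r4: r0=(-56)-10=-66
after SUB r0, r0, r6: r0=(-66)-2=-68
after SUB r6, r6, #1: r6=2-1=1
CMP r6, #0  (cmp 1,0)
BNE again: taken
after SUB r0, r0, r4: r0=(-68)-10=-78
after SUB r0, r0, r6: r0=(-78)-1=-79
after SUB r6, r6, #1: r6=1-1=0
CMP r6, #0  (cmp 0,0)
BNE again: not taken
after SUB r4, r4, r0: r4=10-(-79)=89
halt.
Total executed instructions: 35.

35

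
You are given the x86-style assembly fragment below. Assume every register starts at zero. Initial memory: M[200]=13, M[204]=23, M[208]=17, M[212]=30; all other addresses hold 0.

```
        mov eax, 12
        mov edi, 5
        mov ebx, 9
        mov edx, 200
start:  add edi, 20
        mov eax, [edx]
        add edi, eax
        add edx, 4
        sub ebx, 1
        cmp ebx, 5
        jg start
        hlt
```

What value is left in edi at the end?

eax=12
edi=5
ebx=9
edx=200
edi=5+20=25
eax=M[200]=13
edi=25+13=38
edx=200+4=204
ebx=9-1=8
cmp ebx, 5  (cmp 8,5)
jg start: taken
edi=38+20=58
eax=M[204]=23
edi=58+23=81
edx=204+4=208
ebx=8-1=7
cmp ebx, 5  (cmp 7,5)
jg start: taken
edi=81+20=101
eax=M[208]=17
edi=101+17=118
edx=208+4=212
ebx=7-1=6
cmp ebx, 5  (cmp 6,5)
jg start: taken
edi=118+20=138
eax=M[212]=30
edi=138+30=168
edx=212+4=216
ebx=6-1=5
cmp ebx, 5  (cmp 5,5)
jg start: not taken
halt.

168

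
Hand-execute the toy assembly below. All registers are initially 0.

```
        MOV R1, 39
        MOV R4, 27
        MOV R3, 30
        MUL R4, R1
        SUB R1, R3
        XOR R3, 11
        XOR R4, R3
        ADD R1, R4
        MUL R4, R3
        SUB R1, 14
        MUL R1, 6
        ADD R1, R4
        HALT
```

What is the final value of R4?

21672

MOV R1, 39 → R1=39
MOV R4, 27 → R4=27
MOV R3, 30 → R3=30
MUL R4, R1 → R4=27*39=1053
SUB R1, R3 → R1=39-30=9
XOR R3, 11 → R3=30^11=21
XOR R4, R3 → R4=1053^21=1032
ADD R1, R4 → R1=9+1032=1041
MUL R4, R3 → R4=1032*21=21672
SUB R1, 14 → R1=1041-14=1027
MUL R1, 6 → R1=1027*6=6162
ADD R1, R4 → R1=6162+21672=27834
halt.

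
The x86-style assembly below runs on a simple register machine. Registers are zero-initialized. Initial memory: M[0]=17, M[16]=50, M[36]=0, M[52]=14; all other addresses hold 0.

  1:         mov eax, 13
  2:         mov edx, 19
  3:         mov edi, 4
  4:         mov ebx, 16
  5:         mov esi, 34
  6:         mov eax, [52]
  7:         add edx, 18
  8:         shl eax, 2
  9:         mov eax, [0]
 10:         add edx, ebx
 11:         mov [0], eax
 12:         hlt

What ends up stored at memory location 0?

after mov eax, 13: eax=13
after mov edx, 19: edx=19
after mov edi, 4: edi=4
after mov ebx, 16: ebx=16
after mov esi, 34: esi=34
after mov eax, [52]: eax=M[52]=14
after add edx, 18: edx=19+18=37
after shl eax, 2: eax=14<<2=56
after mov eax, [0]: eax=M[0]=17
after add edx, ebx: edx=37+16=53
mov [0], eax → M[0]=17
halt.

17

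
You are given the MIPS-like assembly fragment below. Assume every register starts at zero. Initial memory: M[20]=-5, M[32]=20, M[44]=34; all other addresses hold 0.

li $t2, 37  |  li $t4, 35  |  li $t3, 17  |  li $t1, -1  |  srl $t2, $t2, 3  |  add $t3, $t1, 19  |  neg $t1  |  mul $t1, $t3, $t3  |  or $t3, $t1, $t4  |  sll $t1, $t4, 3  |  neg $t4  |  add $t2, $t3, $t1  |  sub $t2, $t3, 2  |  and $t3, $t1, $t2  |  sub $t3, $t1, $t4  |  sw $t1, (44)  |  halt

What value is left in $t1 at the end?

after li $t2, 37: $t2=37
after li $t4, 35: $t4=35
after li $t3, 17: $t3=17
after li $t1, -1: $t1=-1
after srl $t2, $t2, 3: $t2=37>>3=4
after add $t3, $t1, 19: $t3=(-1)+19=18
after neg $t1: $t1=-(-1)=1
after mul $t1, $t3, $t3: $t1=18*18=324
after or $t3, $t1, $t4: $t3=324|35=359
after sll $t1, $t4, 3: $t1=35<<3=280
after neg $t4: $t4=-(35)=-35
after add $t2, $t3, $t1: $t2=359+280=639
after sub $t2, $t3, 2: $t2=359-2=357
after and $t3, $t1, $t2: $t3=280&357=256
after sub $t3, $t1, $t4: $t3=280-(-35)=315
sw $t1, (44) → M[44]=280
halt.

280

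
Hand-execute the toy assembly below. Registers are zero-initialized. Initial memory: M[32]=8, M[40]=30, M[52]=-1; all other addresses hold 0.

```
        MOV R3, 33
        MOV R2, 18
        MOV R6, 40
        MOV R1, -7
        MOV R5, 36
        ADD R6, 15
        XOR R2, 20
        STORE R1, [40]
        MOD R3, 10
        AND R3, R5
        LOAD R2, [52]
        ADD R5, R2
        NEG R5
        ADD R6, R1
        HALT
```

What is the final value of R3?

0

MOV R3, 33 → R3=33
MOV R2, 18 → R2=18
MOV R6, 40 → R6=40
MOV R1, -7 → R1=-7
MOV R5, 36 → R5=36
ADD R6, 15 → R6=40+15=55
XOR R2, 20 → R2=18^20=6
STORE R1, [40] → M[40]=-7
MOD R3, 10 → R3=33%10=3
AND R3, R5 → R3=3&36=0
LOAD R2, [52] → R2=M[52]=-1
ADD R5, R2 → R5=36+(-1)=35
NEG R5 → R5=-(35)=-35
ADD R6, R1 → R6=55+(-7)=48
halt.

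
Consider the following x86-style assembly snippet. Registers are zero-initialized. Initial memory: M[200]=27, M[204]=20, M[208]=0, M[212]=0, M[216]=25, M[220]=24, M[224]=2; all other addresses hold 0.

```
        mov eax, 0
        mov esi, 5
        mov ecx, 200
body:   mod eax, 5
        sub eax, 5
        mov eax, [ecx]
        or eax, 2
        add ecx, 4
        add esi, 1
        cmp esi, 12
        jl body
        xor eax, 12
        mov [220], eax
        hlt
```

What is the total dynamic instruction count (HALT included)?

62

after mov eax, 0: eax=0
after mov esi, 5: esi=5
after mov ecx, 200: ecx=200
after mod eax, 5: eax=0%5=0
after sub eax, 5: eax=0-5=-5
after mov eax, [ecx]: eax=M[200]=27
after or eax, 2: eax=27|2=27
after add ecx, 4: ecx=200+4=204
after add esi, 1: esi=5+1=6
cmp esi, 12  (cmp 6,12)
jl body: taken
after mod eax, 5: eax=27%5=2
after sub eax, 5: eax=2-5=-3
after mov eax, [ecx]: eax=M[204]=20
after or eax, 2: eax=20|2=22
after add ecx, 4: ecx=204+4=208
after add esi, 1: esi=6+1=7
cmp esi, 12  (cmp 7,12)
jl body: taken
after mod eax, 5: eax=22%5=2
after sub eax, 5: eax=2-5=-3
after mov eax, [ecx]: eax=M[208]=0
after or eax, 2: eax=0|2=2
after add ecx, 4: ecx=208+4=212
after add esi, 1: esi=7+1=8
cmp esi, 12  (cmp 8,12)
jl body: taken
after mod eax, 5: eax=2%5=2
after sub eax, 5: eax=2-5=-3
after mov eax, [ecx]: eax=M[212]=0
after or eax, 2: eax=0|2=2
after add ecx, 4: ecx=212+4=216
after add esi, 1: esi=8+1=9
cmp esi, 12  (cmp 9,12)
jl body: taken
after mod eax, 5: eax=2%5=2
after sub eax, 5: eax=2-5=-3
after mov eax, [ecx]: eax=M[216]=25
after or eax, 2: eax=25|2=27
after add ecx, 4: ecx=216+4=220
after add esi, 1: esi=9+1=10
cmp esi, 12  (cmp 10,12)
jl body: taken
after mod eax, 5: eax=27%5=2
after sub eax, 5: eax=2-5=-3
after mov eax, [ecx]: eax=M[220]=24
after or eax, 2: eax=24|2=26
after add ecx, 4: ecx=220+4=224
after add esi, 1: esi=10+1=11
cmp esi, 12  (cmp 11,12)
jl body: taken
after mod eax, 5: eax=26%5=1
after sub eax, 5: eax=1-5=-4
after mov eax, [ecx]: eax=M[224]=2
after or eax, 2: eax=2|2=2
after add ecx, 4: ecx=224+4=228
after add esi, 1: esi=11+1=12
cmp esi, 12  (cmp 12,12)
jl body: not taken
after xor eax, 12: eax=2^12=14
mov [220], eax → M[220]=14
halt.
Total executed instructions: 62.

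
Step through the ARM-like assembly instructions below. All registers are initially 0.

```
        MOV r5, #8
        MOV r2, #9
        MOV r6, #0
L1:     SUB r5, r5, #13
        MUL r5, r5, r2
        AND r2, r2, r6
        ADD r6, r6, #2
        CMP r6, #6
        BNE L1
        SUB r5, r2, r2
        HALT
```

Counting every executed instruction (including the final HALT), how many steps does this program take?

23

MOV r5, #8 → r5=8
MOV r2, #9 → r2=9
MOV r6, #0 → r6=0
SUB r5, r5, #13 → r5=8-13=-5
MUL r5, r5, r2 → r5=(-5)*9=-45
AND r2, r2, r6 → r2=9&0=0
ADD r6, r6, #2 → r6=0+2=2
CMP r6, #6  (cmp 2,6)
BNE L1: taken
SUB r5, r5, #13 → r5=(-45)-13=-58
MUL r5, r5, r2 → r5=(-58)*0=0
AND r2, r2, r6 → r2=0&2=0
ADD r6, r6, #2 → r6=2+2=4
CMP r6, #6  (cmp 4,6)
BNE L1: taken
SUB r5, r5, #13 → r5=0-13=-13
MUL r5, r5, r2 → r5=(-13)*0=0
AND r2, r2, r6 → r2=0&4=0
ADD r6, r6, #2 → r6=4+2=6
CMP r6, #6  (cmp 6,6)
BNE L1: not taken
SUB r5, r2, r2 → r5=0-0=0
halt.
Total executed instructions: 23.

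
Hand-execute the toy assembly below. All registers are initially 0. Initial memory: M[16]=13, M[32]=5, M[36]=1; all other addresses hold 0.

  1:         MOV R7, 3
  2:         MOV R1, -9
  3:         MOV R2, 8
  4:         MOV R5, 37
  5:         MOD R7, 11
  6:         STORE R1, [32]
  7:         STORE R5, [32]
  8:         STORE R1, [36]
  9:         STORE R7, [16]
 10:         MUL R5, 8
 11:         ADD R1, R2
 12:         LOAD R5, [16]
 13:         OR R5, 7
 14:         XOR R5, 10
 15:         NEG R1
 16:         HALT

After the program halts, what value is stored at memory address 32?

37

MOV R7, 3 → R7=3
MOV R1, -9 → R1=-9
MOV R2, 8 → R2=8
MOV R5, 37 → R5=37
MOD R7, 11 → R7=3%11=3
STORE R1, [32] → M[32]=-9
STORE R5, [32] → M[32]=37
STORE R1, [36] → M[36]=-9
STORE R7, [16] → M[16]=3
MUL R5, 8 → R5=37*8=296
ADD R1, R2 → R1=(-9)+8=-1
LOAD R5, [16] → R5=M[16]=3
OR R5, 7 → R5=3|7=7
XOR R5, 10 → R5=7^10=13
NEG R1 → R1=-(-1)=1
halt.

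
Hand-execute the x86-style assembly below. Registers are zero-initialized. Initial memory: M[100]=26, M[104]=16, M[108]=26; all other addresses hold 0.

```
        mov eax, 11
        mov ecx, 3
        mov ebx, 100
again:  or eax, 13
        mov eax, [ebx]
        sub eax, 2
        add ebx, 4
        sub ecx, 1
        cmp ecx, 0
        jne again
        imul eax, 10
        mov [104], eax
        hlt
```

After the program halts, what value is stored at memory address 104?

mov eax, 11 → eax=11
mov ecx, 3 → ecx=3
mov ebx, 100 → ebx=100
or eax, 13 → eax=11|13=15
mov eax, [ebx] → eax=M[100]=26
sub eax, 2 → eax=26-2=24
add ebx, 4 → ebx=100+4=104
sub ecx, 1 → ecx=3-1=2
cmp ecx, 0  (cmp 2,0)
jne again: taken
or eax, 13 → eax=24|13=29
mov eax, [ebx] → eax=M[104]=16
sub eax, 2 → eax=16-2=14
add ebx, 4 → ebx=104+4=108
sub ecx, 1 → ecx=2-1=1
cmp ecx, 0  (cmp 1,0)
jne again: taken
or eax, 13 → eax=14|13=15
mov eax, [ebx] → eax=M[108]=26
sub eax, 2 → eax=26-2=24
add ebx, 4 → ebx=108+4=112
sub ecx, 1 → ecx=1-1=0
cmp ecx, 0  (cmp 0,0)
jne again: not taken
imul eax, 10 → eax=24*10=240
mov [104], eax → M[104]=240
halt.

240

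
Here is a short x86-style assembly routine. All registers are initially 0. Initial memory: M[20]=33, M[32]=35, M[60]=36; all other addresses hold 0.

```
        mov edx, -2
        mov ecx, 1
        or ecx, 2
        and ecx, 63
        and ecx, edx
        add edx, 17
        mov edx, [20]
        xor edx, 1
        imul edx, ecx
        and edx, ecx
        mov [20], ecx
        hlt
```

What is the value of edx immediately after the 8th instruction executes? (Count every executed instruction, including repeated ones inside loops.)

32

edx=-2
ecx=1
ecx=1|2=3
ecx=3&63=3
ecx=3&(-2)=2
edx=(-2)+17=15
edx=M[20]=33
edx=33^1=32
After step 8: edx = 32.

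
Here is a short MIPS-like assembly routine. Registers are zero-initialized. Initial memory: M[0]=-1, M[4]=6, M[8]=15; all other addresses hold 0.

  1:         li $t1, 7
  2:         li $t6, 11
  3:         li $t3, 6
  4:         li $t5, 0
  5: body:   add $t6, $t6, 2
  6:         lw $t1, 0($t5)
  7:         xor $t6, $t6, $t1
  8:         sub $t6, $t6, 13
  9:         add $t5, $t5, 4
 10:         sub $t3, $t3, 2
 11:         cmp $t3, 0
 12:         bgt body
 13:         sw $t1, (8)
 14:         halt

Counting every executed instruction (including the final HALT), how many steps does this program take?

30

$t1=7
$t6=11
$t3=6
$t5=0
$t6=11+2=13
$t1=M[0]=-1
$t6=13^(-1)=-14
$t6=(-14)-13=-27
$t5=0+4=4
$t3=6-2=4
cmp $t3, 0  (cmp 4,0)
bgt body: taken
$t6=(-27)+2=-25
$t1=M[4]=6
$t6=(-25)^6=-31
$t6=(-31)-13=-44
$t5=4+4=8
$t3=4-2=2
cmp $t3, 0  (cmp 2,0)
bgt body: taken
$t6=(-44)+2=-42
$t1=M[8]=15
$t6=(-42)^15=-39
$t6=(-39)-13=-52
$t5=8+4=12
$t3=2-2=0
cmp $t3, 0  (cmp 0,0)
bgt body: not taken
sw $t1, (8) → M[8]=15
halt.
Total executed instructions: 30.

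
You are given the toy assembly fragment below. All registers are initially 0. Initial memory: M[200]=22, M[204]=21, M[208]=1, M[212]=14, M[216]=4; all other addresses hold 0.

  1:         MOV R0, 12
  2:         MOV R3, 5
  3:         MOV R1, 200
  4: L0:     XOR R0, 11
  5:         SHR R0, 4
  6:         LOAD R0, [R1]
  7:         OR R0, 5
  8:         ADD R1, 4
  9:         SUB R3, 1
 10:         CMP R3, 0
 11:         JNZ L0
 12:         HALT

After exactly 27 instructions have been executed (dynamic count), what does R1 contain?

212

after MOV R0, 12: R0=12
after MOV R3, 5: R3=5
after MOV R1, 200: R1=200
after XOR R0, 11: R0=12^11=7
after SHR R0, 4: R0=7>>4=0
after LOAD R0, [R1]: R0=M[200]=22
after OR R0, 5: R0=22|5=23
after ADD R1, 4: R1=200+4=204
after SUB R3, 1: R3=5-1=4
CMP R3, 0  (cmp 4,0)
JNZ L0: taken
after XOR R0, 11: R0=23^11=28
after SHR R0, 4: R0=28>>4=1
after LOAD R0, [R1]: R0=M[204]=21
after OR R0, 5: R0=21|5=21
after ADD R1, 4: R1=204+4=208
after SUB R3, 1: R3=4-1=3
CMP R3, 0  (cmp 3,0)
JNZ L0: taken
after XOR R0, 11: R0=21^11=30
after SHR R0, 4: R0=30>>4=1
after LOAD R0, [R1]: R0=M[208]=1
after OR R0, 5: R0=1|5=5
after ADD R1, 4: R1=208+4=212
after SUB R3, 1: R3=3-1=2
CMP R3, 0  (cmp 2,0)
JNZ L0: taken
After step 27: R1 = 212.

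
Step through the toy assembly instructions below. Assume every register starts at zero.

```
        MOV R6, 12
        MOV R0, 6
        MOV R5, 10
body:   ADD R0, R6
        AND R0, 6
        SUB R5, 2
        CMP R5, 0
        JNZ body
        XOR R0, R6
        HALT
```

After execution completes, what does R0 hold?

after MOV R6, 12: R6=12
after MOV R0, 6: R0=6
after MOV R5, 10: R5=10
after ADD R0, R6: R0=6+12=18
after AND R0, 6: R0=18&6=2
after SUB R5, 2: R5=10-2=8
CMP R5, 0  (cmp 8,0)
JNZ body: taken
after ADD R0, R6: R0=2+12=14
after AND R0, 6: R0=14&6=6
after SUB R5, 2: R5=8-2=6
CMP R5, 0  (cmp 6,0)
JNZ body: taken
after ADD R0, R6: R0=6+12=18
after AND R0, 6: R0=18&6=2
after SUB R5, 2: R5=6-2=4
CMP R5, 0  (cmp 4,0)
JNZ body: taken
after ADD R0, R6: R0=2+12=14
after AND R0, 6: R0=14&6=6
after SUB R5, 2: R5=4-2=2
CMP R5, 0  (cmp 2,0)
JNZ body: taken
after ADD R0, R6: R0=6+12=18
after AND R0, 6: R0=18&6=2
after SUB R5, 2: R5=2-2=0
CMP R5, 0  (cmp 0,0)
JNZ body: not taken
after XOR R0, R6: R0=2^12=14
halt.

14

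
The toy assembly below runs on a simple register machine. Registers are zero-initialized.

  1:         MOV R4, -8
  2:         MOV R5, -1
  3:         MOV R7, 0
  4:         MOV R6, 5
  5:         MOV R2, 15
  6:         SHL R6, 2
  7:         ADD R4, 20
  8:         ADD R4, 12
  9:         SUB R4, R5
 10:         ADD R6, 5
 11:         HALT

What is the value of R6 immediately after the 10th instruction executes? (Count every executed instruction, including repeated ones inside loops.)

25

after MOV R4, -8: R4=-8
after MOV R5, -1: R5=-1
after MOV R7, 0: R7=0
after MOV R6, 5: R6=5
after MOV R2, 15: R2=15
after SHL R6, 2: R6=5<<2=20
after ADD R4, 20: R4=(-8)+20=12
after ADD R4, 12: R4=12+12=24
after SUB R4, R5: R4=24-(-1)=25
after ADD R6, 5: R6=20+5=25
After step 10: R6 = 25.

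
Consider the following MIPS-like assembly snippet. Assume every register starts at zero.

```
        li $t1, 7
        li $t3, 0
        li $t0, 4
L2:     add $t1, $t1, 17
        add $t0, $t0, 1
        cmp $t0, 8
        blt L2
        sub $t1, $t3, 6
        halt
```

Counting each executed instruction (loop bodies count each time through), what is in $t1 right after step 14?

58

after li $t1, 7: $t1=7
after li $t3, 0: $t3=0
after li $t0, 4: $t0=4
after add $t1, $t1, 17: $t1=7+17=24
after add $t0, $t0, 1: $t0=4+1=5
cmp $t0, 8  (cmp 5,8)
blt L2: taken
after add $t1, $t1, 17: $t1=24+17=41
after add $t0, $t0, 1: $t0=5+1=6
cmp $t0, 8  (cmp 6,8)
blt L2: taken
after add $t1, $t1, 17: $t1=41+17=58
after add $t0, $t0, 1: $t0=6+1=7
cmp $t0, 8  (cmp 7,8)
After step 14: $t1 = 58.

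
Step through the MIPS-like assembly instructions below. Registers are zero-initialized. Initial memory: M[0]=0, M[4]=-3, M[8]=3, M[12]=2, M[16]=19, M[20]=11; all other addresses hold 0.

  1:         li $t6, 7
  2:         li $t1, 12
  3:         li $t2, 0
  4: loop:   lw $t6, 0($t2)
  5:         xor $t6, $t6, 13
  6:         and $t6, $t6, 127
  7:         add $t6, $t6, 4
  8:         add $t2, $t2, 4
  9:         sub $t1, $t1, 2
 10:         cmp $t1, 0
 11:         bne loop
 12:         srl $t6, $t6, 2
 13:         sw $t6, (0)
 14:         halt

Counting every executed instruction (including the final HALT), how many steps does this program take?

after li $t6, 7: $t6=7
after li $t1, 12: $t1=12
after li $t2, 0: $t2=0
after lw $t6, 0($t2): $t6=M[0]=0
after xor $t6, $t6, 13: $t6=0^13=13
after and $t6, $t6, 127: $t6=13&127=13
after add $t6, $t6, 4: $t6=13+4=17
after add $t2, $t2, 4: $t2=0+4=4
after sub $t1, $t1, 2: $t1=12-2=10
cmp $t1, 0  (cmp 10,0)
bne loop: taken
after lw $t6, 0($t2): $t6=M[4]=-3
after xor $t6, $t6, 13: $t6=(-3)^13=-16
after and $t6, $t6, 127: $t6=(-16)&127=112
after add $t6, $t6, 4: $t6=112+4=116
after add $t2, $t2, 4: $t2=4+4=8
after sub $t1, $t1, 2: $t1=10-2=8
cmp $t1, 0  (cmp 8,0)
bne loop: taken
after lw $t6, 0($t2): $t6=M[8]=3
after xor $t6, $t6, 13: $t6=3^13=14
after and $t6, $t6, 127: $t6=14&127=14
after add $t6, $t6, 4: $t6=14+4=18
after add $t2, $t2, 4: $t2=8+4=12
after sub $t1, $t1, 2: $t1=8-2=6
cmp $t1, 0  (cmp 6,0)
bne loop: taken
after lw $t6, 0($t2): $t6=M[12]=2
after xor $t6, $t6, 13: $t6=2^13=15
after and $t6, $t6, 127: $t6=15&127=15
after add $t6, $t6, 4: $t6=15+4=19
after add $t2, $t2, 4: $t2=12+4=16
after sub $t1, $t1, 2: $t1=6-2=4
cmp $t1, 0  (cmp 4,0)
bne loop: taken
after lw $t6, 0($t2): $t6=M[16]=19
after xor $t6, $t6, 13: $t6=19^13=30
after and $t6, $t6, 127: $t6=30&127=30
after add $t6, $t6, 4: $t6=30+4=34
after add $t2, $t2, 4: $t2=16+4=20
after sub $t1, $t1, 2: $t1=4-2=2
cmp $t1, 0  (cmp 2,0)
bne loop: taken
after lw $t6, 0($t2): $t6=M[20]=11
after xor $t6, $t6, 13: $t6=11^13=6
after and $t6, $t6, 127: $t6=6&127=6
after add $t6, $t6, 4: $t6=6+4=10
after add $t2, $t2, 4: $t2=20+4=24
after sub $t1, $t1, 2: $t1=2-2=0
cmp $t1, 0  (cmp 0,0)
bne loop: not taken
after srl $t6, $t6, 2: $t6=10>>2=2
sw $t6, (0) → M[0]=2
halt.
Total executed instructions: 54.

54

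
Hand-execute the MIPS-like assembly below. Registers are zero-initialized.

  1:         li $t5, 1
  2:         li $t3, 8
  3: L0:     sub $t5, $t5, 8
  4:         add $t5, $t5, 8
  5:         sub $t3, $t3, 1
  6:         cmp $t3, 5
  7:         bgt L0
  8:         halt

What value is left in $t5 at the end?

$t5=1
$t3=8
$t5=1-8=-7
$t5=(-7)+8=1
$t3=8-1=7
cmp $t3, 5  (cmp 7,5)
bgt L0: taken
$t5=1-8=-7
$t5=(-7)+8=1
$t3=7-1=6
cmp $t3, 5  (cmp 6,5)
bgt L0: taken
$t5=1-8=-7
$t5=(-7)+8=1
$t3=6-1=5
cmp $t3, 5  (cmp 5,5)
bgt L0: not taken
halt.

1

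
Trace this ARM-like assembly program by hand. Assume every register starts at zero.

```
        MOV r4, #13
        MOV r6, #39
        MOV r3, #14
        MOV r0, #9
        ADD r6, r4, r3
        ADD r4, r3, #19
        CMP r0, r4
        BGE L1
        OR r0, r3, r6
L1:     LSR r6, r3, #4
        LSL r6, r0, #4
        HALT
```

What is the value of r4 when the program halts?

33

r4=13
r6=39
r3=14
r0=9
r6=13+14=27
r4=14+19=33
CMP r0, r4  (cmp 9,33)
BGE L1: not taken
r0=14|27=31
r6=14>>4=0
r6=31<<4=496
halt.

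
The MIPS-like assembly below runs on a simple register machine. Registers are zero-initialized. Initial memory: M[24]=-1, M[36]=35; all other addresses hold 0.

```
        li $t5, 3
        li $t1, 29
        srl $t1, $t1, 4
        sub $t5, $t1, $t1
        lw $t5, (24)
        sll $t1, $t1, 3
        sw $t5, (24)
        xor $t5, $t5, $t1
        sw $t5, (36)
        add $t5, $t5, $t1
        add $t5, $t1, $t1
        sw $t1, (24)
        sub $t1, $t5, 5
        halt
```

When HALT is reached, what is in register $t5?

16

after li $t5, 3: $t5=3
after li $t1, 29: $t1=29
after srl $t1, $t1, 4: $t1=29>>4=1
after sub $t5, $t1, $t1: $t5=1-1=0
after lw $t5, (24): $t5=M[24]=-1
after sll $t1, $t1, 3: $t1=1<<3=8
sw $t5, (24) → M[24]=-1
after xor $t5, $t5, $t1: $t5=(-1)^8=-9
sw $t5, (36) → M[36]=-9
after add $t5, $t5, $t1: $t5=(-9)+8=-1
after add $t5, $t1, $t1: $t5=8+8=16
sw $t1, (24) → M[24]=8
after sub $t1, $t5, 5: $t1=16-5=11
halt.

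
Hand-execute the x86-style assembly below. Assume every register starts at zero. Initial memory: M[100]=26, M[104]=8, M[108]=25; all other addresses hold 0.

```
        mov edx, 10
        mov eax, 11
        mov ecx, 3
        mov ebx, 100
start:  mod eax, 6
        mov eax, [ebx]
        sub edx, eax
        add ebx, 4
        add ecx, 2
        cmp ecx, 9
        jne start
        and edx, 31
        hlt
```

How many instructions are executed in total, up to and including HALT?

edx=10
eax=11
ecx=3
ebx=100
eax=11%6=5
eax=M[100]=26
edx=10-26=-16
ebx=100+4=104
ecx=3+2=5
cmp ecx, 9  (cmp 5,9)
jne start: taken
eax=26%6=2
eax=M[104]=8
edx=(-16)-8=-24
ebx=104+4=108
ecx=5+2=7
cmp ecx, 9  (cmp 7,9)
jne start: taken
eax=8%6=2
eax=M[108]=25
edx=(-24)-25=-49
ebx=108+4=112
ecx=7+2=9
cmp ecx, 9  (cmp 9,9)
jne start: not taken
edx=(-49)&31=15
halt.
Total executed instructions: 27.

27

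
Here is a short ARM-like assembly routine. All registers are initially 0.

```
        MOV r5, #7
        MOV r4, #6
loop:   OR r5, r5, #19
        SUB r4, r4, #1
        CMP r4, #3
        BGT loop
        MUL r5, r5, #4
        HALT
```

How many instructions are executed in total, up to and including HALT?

16

after MOV r5, #7: r5=7
after MOV r4, #6: r4=6
after OR r5, r5, #19: r5=7|19=23
after SUB r4, r4, #1: r4=6-1=5
CMP r4, #3  (cmp 5,3)
BGT loop: taken
after OR r5, r5, #19: r5=23|19=23
after SUB r4, r4, #1: r4=5-1=4
CMP r4, #3  (cmp 4,3)
BGT loop: taken
after OR r5, r5, #19: r5=23|19=23
after SUB r4, r4, #1: r4=4-1=3
CMP r4, #3  (cmp 3,3)
BGT loop: not taken
after MUL r5, r5, #4: r5=23*4=92
halt.
Total executed instructions: 16.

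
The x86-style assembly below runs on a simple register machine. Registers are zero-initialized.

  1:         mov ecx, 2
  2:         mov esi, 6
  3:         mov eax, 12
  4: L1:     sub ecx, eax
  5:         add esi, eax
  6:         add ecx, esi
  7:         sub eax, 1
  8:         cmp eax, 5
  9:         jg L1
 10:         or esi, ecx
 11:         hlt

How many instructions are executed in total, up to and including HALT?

47

mov ecx, 2 → ecx=2
mov esi, 6 → esi=6
mov eax, 12 → eax=12
sub ecx, eax → ecx=2-12=-10
add esi, eax → esi=6+12=18
add ecx, esi → ecx=(-10)+18=8
sub eax, 1 → eax=12-1=11
cmp eax, 5  (cmp 11,5)
jg L1: taken
sub ecx, eax → ecx=8-11=-3
add esi, eax → esi=18+11=29
add ecx, esi → ecx=(-3)+29=26
sub eax, 1 → eax=11-1=10
cmp eax, 5  (cmp 10,5)
jg L1: taken
sub ecx, eax → ecx=26-10=16
add esi, eax → esi=29+10=39
add ecx, esi → ecx=16+39=55
sub eax, 1 → eax=10-1=9
cmp eax, 5  (cmp 9,5)
jg L1: taken
sub ecx, eax → ecx=55-9=46
add esi, eax → esi=39+9=48
add ecx, esi → ecx=46+48=94
sub eax, 1 → eax=9-1=8
cmp eax, 5  (cmp 8,5)
jg L1: taken
sub ecx, eax → ecx=94-8=86
add esi, eax → esi=48+8=56
add ecx, esi → ecx=86+56=142
sub eax, 1 → eax=8-1=7
cmp eax, 5  (cmp 7,5)
jg L1: taken
sub ecx, eax → ecx=142-7=135
add esi, eax → esi=56+7=63
add ecx, esi → ecx=135+63=198
sub eax, 1 → eax=7-1=6
cmp eax, 5  (cmp 6,5)
jg L1: taken
sub ecx, eax → ecx=198-6=192
add esi, eax → esi=63+6=69
add ecx, esi → ecx=192+69=261
sub eax, 1 → eax=6-1=5
cmp eax, 5  (cmp 5,5)
jg L1: not taken
or esi, ecx → esi=69|261=325
halt.
Total executed instructions: 47.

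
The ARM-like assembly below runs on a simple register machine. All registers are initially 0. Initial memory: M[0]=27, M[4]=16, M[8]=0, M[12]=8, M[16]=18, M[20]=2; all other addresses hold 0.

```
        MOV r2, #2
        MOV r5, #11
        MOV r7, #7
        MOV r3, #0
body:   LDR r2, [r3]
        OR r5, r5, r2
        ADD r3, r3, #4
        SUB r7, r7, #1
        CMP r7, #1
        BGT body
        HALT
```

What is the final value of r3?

24

MOV r2, #2 → r2=2
MOV r5, #11 → r5=11
MOV r7, #7 → r7=7
MOV r3, #0 → r3=0
LDR r2, [r3] → r2=M[0]=27
OR r5, r5, r2 → r5=11|27=27
ADD r3, r3, #4 → r3=0+4=4
SUB r7, r7, #1 → r7=7-1=6
CMP r7, #1  (cmp 6,1)
BGT body: taken
LDR r2, [r3] → r2=M[4]=16
OR r5, r5, r2 → r5=27|16=27
ADD r3, r3, #4 → r3=4+4=8
SUB r7, r7, #1 → r7=6-1=5
CMP r7, #1  (cmp 5,1)
BGT body: taken
LDR r2, [r3] → r2=M[8]=0
OR r5, r5, r2 → r5=27|0=27
ADD r3, r3, #4 → r3=8+4=12
SUB r7, r7, #1 → r7=5-1=4
CMP r7, #1  (cmp 4,1)
BGT body: taken
LDR r2, [r3] → r2=M[12]=8
OR r5, r5, r2 → r5=27|8=27
ADD r3, r3, #4 → r3=12+4=16
SUB r7, r7, #1 → r7=4-1=3
CMP r7, #1  (cmp 3,1)
BGT body: taken
LDR r2, [r3] → r2=M[16]=18
OR r5, r5, r2 → r5=27|18=27
ADD r3, r3, #4 → r3=16+4=20
SUB r7, r7, #1 → r7=3-1=2
CMP r7, #1  (cmp 2,1)
BGT body: taken
LDR r2, [r3] → r2=M[20]=2
OR r5, r5, r2 → r5=27|2=27
ADD r3, r3, #4 → r3=20+4=24
SUB r7, r7, #1 → r7=2-1=1
CMP r7, #1  (cmp 1,1)
BGT body: not taken
halt.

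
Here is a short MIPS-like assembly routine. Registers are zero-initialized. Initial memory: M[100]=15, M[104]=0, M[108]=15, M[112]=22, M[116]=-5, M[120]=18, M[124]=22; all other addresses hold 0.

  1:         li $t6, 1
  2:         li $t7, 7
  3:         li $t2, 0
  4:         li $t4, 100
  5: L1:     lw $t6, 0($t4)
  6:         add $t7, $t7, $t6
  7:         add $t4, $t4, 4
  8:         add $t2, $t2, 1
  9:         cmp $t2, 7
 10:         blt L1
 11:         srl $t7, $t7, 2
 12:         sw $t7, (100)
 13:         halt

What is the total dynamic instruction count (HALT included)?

$t6=1
$t7=7
$t2=0
$t4=100
$t6=M[100]=15
$t7=7+15=22
$t4=100+4=104
$t2=0+1=1
cmp $t2, 7  (cmp 1,7)
blt L1: taken
$t6=M[104]=0
$t7=22+0=22
$t4=104+4=108
$t2=1+1=2
cmp $t2, 7  (cmp 2,7)
blt L1: taken
$t6=M[108]=15
$t7=22+15=37
$t4=108+4=112
$t2=2+1=3
cmp $t2, 7  (cmp 3,7)
blt L1: taken
$t6=M[112]=22
$t7=37+22=59
$t4=112+4=116
$t2=3+1=4
cmp $t2, 7  (cmp 4,7)
blt L1: taken
$t6=M[116]=-5
$t7=59+(-5)=54
$t4=116+4=120
$t2=4+1=5
cmp $t2, 7  (cmp 5,7)
blt L1: taken
$t6=M[120]=18
$t7=54+18=72
$t4=120+4=124
$t2=5+1=6
cmp $t2, 7  (cmp 6,7)
blt L1: taken
$t6=M[124]=22
$t7=72+22=94
$t4=124+4=128
$t2=6+1=7
cmp $t2, 7  (cmp 7,7)
blt L1: not taken
$t7=94>>2=23
sw $t7, (100) → M[100]=23
halt.
Total executed instructions: 49.

49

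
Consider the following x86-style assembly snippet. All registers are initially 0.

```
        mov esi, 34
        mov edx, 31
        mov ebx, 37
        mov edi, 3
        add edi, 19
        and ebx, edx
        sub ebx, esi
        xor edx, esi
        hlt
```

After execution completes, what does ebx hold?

mov esi, 34 → esi=34
mov edx, 31 → edx=31
mov ebx, 37 → ebx=37
mov edi, 3 → edi=3
add edi, 19 → edi=3+19=22
and ebx, edx → ebx=37&31=5
sub ebx, esi → ebx=5-34=-29
xor edx, esi → edx=31^34=61
halt.

-29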